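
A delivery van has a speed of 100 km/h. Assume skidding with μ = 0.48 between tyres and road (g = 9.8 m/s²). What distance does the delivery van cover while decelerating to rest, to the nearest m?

100 km/h ÷ 3.6 = 27.7778 m/s.
a = μg = 0.48 × 9.8 = 4.704 m/s².
Braking distance = v²/(2a) = 27.7778² / (2 × 4.704) = 771.606 / 9.408 = 82.016 m.

Braking distance ≈ 82 m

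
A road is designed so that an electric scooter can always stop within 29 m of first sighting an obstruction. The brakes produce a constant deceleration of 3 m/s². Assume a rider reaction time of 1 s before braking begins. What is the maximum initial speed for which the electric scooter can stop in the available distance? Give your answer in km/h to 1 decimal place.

Stopping distance: v·t_r + v²/(2a) = 29 with t_r = 1 s and a = 3.000 m/s².
So v² + 6.000 v − 174.00 = 0.
Positive root: v = −a·t_r + √((a·t_r)² + 2a·d) = −3.000 + √(9.000 + 174.00) = 10.5277 m/s.
10.5277 m/s × 3.6 = 37.900 km/h.

Maximum speed ≈ 37.9 km/h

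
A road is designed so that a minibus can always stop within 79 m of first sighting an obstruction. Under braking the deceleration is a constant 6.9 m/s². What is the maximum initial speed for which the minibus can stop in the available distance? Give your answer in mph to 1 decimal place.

Maximum speed ≈ 73.9 mph

v²/(2a) = d ⇒ v = √(2 × 6.900 × 79) = √1090.20 = 33.0182 m/s.
33.0182 m/s ÷ 0.44704 = 73.860 mph.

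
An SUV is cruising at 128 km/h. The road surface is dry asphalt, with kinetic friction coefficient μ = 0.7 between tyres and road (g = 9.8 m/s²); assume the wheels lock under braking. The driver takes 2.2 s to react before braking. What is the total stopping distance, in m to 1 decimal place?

128 km/h ÷ 3.6 = 35.5556 m/s.
a = μg = 0.7 × 9.8 = 6.860 m/s².
Reaction distance = v·t_r = 35.5556 × 2.2 = 78.222 m.
Braking distance = v²/(2a) = 35.5556² / (2 × 6.860) = 1264.201 / 13.720 = 92.143 m.
Total = 78.222 + 92.143 = 170.365 m.

Total stopping distance ≈ 170.4 m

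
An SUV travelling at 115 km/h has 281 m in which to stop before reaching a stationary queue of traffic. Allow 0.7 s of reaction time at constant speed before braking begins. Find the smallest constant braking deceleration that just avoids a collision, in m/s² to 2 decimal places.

Required deceleration ≈ 1.97 m/s²

115 km/h ÷ 3.6 = 31.9444 m/s.
Distance covered during reaction = 31.9444 × 0.7 = 22.361 m.
Distance available for braking: 281 − 22.361 = 258.639 m.
v² = 2a·d ⇒ a = v²/(2d) = 31.9444² / (2 × 258.639) = 1020.445 / 517.278 = 1.9727 m/s².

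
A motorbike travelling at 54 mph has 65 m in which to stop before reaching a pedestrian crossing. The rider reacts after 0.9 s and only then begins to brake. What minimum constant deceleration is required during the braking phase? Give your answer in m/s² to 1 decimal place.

54 mph × 0.44704 = 24.1402 m/s.
Distance covered during reaction = 24.1402 × 0.9 = 21.726 m.
Distance available for braking: 65 − 21.726 = 43.274 m.
v² = 2a·d ⇒ a = v²/(2d) = 24.1402² / (2 × 43.274) = 582.749 / 86.548 = 6.7332 m/s².

Required deceleration ≈ 6.7 m/s²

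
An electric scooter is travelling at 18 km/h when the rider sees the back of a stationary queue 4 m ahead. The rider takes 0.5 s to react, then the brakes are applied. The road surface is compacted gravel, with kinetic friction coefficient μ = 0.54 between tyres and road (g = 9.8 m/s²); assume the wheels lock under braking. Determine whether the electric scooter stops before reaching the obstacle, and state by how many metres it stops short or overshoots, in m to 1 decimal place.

18 km/h ÷ 3.6 = 5.0000 m/s.
a = μg = 0.54 × 9.8 = 5.292 m/s².
Reaction distance = 5.0000 × 0.5 = 2.500 m.
Braking distance = v²/(2a) = 25.000 / 10.584 = 2.362 m.
Total stopping distance = 2.500 + 2.362 = 4.862 m, vs 4 m available — it cannot stop in time and overshoots by 4.862 − 4 = 0.862 m.

No — it overshoots by 0.9 m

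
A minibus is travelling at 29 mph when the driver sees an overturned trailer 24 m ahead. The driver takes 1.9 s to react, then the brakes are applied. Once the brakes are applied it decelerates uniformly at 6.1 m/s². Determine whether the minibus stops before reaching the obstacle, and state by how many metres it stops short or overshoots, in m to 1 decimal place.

No — it overshoots by 14.4 m

29 mph × 0.44704 = 12.9642 m/s.
Reaction distance = 12.9642 × 1.9 = 24.632 m.
Braking distance = v²/(2a) = 168.070 / 12.200 = 13.776 m.
Total stopping distance = 24.632 + 13.776 = 38.408 m, vs 24 m available — it cannot stop in time and overshoots by 38.408 − 24 = 14.408 m.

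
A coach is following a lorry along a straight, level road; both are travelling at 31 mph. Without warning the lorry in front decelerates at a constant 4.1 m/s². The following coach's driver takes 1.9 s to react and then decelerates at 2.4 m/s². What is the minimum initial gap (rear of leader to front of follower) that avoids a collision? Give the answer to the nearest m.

31 mph × 0.44704 = 13.8582 m/s.
Leader travels v²/(2a_L) = 192.050 / 8.200 = 23.421 m before stopping.
Follower covers v·t_r = 13.8582 × 1.9 = 26.331 m while reacting, then v²/(2a_F) = 192.050 / 4.800 = 40.010 m while braking, for a total of 26.331 + 40.010 = 66.341 m.
Since a_F ≤ a_L and the follower starts braking later, the follower is never slower than the leader, so the closest approach is when both have stopped.
Minimum gap = 66.341 − 23.421 = 42.920 m.

Minimum gap ≈ 43 m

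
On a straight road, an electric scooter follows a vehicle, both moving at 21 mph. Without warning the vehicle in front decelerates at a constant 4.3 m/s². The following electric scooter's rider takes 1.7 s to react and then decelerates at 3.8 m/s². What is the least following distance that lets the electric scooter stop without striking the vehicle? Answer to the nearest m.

Minimum gap ≈ 17 m

21 mph × 0.44704 = 9.3878 m/s.
Leader travels v²/(2a_L) = 88.131 / 8.600 = 10.248 m before stopping.
Follower covers v·t_r = 9.3878 × 1.7 = 15.959 m while reacting, then v²/(2a_F) = 88.131 / 7.600 = 11.596 m while braking, for a total of 15.959 + 11.596 = 27.555 m.
Since a_F ≤ a_L and the follower starts braking later, the follower is never slower than the leader, so the closest approach is when both have stopped.
Minimum gap = 27.555 − 10.248 = 17.307 m.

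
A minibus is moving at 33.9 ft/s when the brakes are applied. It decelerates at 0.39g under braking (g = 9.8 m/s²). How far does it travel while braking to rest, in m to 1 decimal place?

Braking distance ≈ 14.0 m

33.9 ft/s × 0.3048 = 10.3327 m/s.
a = 0.39 × 9.8 = 3.822 m/s².
Braking distance = v²/(2a) = 10.3327² / (2 × 3.822) = 106.765 / 7.644 = 13.967 m.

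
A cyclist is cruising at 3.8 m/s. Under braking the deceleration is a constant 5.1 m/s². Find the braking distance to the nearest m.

Braking distance ≈ 1 m

Braking distance = v²/(2a) = 3.8000² / (2 × 5.100) = 14.440 / 10.200 = 1.416 m.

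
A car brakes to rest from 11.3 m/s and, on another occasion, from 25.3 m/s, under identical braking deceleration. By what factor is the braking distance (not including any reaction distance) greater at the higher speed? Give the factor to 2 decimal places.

Braking distance d = v²/(2a), so with a fixed, d ∝ v².
Factor = (25.3/11.3)² = 2.2389² = 5.0127.

Factor ≈ 5.01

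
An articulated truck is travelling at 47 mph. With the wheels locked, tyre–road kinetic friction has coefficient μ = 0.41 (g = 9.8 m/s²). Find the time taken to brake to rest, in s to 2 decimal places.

Braking time ≈ 5.23 s

47 mph × 0.44704 = 21.0109 m/s.
a = μg = 0.41 × 9.8 = 4.018 m/s².
Braking time = v/a = 21.0109 / 4.018 = 5.229 s.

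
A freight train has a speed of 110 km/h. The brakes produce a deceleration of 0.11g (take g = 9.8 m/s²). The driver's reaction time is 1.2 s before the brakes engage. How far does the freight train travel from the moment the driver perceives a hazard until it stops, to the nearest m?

110 km/h ÷ 3.6 = 30.5556 m/s.
a = 0.11 × 9.8 = 1.078 m/s².
Reaction distance = v·t_r = 30.5556 × 1.2 = 36.667 m.
Braking distance = v²/(2a) = 30.5556² / (2 × 1.078) = 933.645 / 2.156 = 433.045 m.
Total = 36.667 + 433.045 = 469.712 m.

Total stopping distance ≈ 470 m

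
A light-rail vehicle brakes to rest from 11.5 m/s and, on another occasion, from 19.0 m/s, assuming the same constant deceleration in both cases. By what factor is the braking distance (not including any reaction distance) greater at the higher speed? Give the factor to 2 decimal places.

Factor ≈ 2.73

Braking distance d = v²/(2a), so with a fixed, d ∝ v².
Factor = (19.0/11.5)² = 1.6522² = 2.7298.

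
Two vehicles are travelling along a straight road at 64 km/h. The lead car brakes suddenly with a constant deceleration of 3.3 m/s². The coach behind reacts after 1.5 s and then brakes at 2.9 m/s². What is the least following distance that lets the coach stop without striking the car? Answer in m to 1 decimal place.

64 km/h ÷ 3.6 = 17.7778 m/s.
Leader travels v²/(2a_L) = 316.050 / 6.600 = 47.886 m before stopping.
Follower covers v·t_r = 17.7778 × 1.5 = 26.667 m while reacting, then v²/(2a_F) = 316.050 / 5.800 = 54.491 m while braking, for a total of 26.667 + 54.491 = 81.158 m.
Since a_F ≤ a_L and the follower starts braking later, the follower is never slower than the leader, so the closest approach is when both have stopped.
Minimum gap = 81.158 − 47.886 = 33.272 m.

Minimum gap ≈ 33.3 m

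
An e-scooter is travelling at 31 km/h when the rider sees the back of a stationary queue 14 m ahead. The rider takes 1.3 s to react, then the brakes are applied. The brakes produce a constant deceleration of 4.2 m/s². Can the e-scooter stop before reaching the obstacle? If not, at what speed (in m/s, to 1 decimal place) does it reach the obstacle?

31 km/h ÷ 3.6 = 8.6111 m/s.
Reaction distance = 8.6111 × 1.3 = 11.194 m.
Braking distance needed to stop: v²/(2a) = 74.151 / 8.400 = 8.827 m, so total needed = 11.194 + 8.827 = 20.021 m > 14 m — it cannot stop.
Distance remaining when braking begins: 14 − 11.194 = 2.806 m.
v² = v₀² − 2a·d = 74.151 − 2 × 4.200 × 2.806 = 50.581 m²/s².
v = √50.581 = 7.112 m/s.

No — it strikes the obstacle at 7.1 m/s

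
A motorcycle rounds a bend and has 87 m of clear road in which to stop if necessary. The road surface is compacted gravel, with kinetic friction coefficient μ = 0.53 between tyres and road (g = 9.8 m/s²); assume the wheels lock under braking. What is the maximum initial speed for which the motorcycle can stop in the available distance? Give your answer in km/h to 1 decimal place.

Maximum speed ≈ 108.2 km/h

a = μg = 0.53 × 9.8 = 5.194 m/s².
v²/(2a) = d ⇒ v = √(2 × 5.194 × 87) = √903.76 = 30.0626 m/s.
30.0626 m/s × 3.6 = 108.225 km/h.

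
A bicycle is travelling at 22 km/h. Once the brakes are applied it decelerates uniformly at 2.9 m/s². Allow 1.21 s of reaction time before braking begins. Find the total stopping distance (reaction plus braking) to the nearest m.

22 km/h ÷ 3.6 = 6.1111 m/s.
Reaction distance = v·t_r = 6.1111 × 1.21 = 7.394 m.
Braking distance = v²/(2a) = 6.1111² / (2 × 2.900) = 37.346 / 5.800 = 6.439 m.
Total = 7.394 + 6.439 = 13.833 m.

Total stopping distance ≈ 14 m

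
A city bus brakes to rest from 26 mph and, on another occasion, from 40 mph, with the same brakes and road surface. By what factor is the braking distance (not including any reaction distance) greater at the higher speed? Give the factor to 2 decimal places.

Braking distance d = v²/(2a), so with a fixed, d ∝ v².
Factor = (40/26)² = 1.5385² = 2.3670.

Factor ≈ 2.37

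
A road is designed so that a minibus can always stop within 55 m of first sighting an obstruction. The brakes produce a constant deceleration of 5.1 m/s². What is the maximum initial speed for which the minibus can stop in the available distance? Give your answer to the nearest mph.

v²/(2a) = d ⇒ v = √(2 × 5.100 × 55) = √561.00 = 23.6854 m/s.
23.6854 m/s ÷ 0.44704 = 52.983 mph.

Maximum speed ≈ 53 mph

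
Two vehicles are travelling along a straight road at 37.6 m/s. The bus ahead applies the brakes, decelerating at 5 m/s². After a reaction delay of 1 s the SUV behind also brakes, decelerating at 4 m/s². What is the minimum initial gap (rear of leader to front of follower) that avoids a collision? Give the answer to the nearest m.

Leader travels v²/(2a_L) = 1413.760 / 10.000 = 141.376 m before stopping.
Follower covers v·t_r = 37.6000 × 1 = 37.600 m while reacting, then v²/(2a_F) = 1413.760 / 8.000 = 176.720 m while braking, for a total of 37.600 + 176.720 = 214.320 m.
Since a_F ≤ a_L and the follower starts braking later, the follower is never slower than the leader, so the closest approach is when both have stopped.
Minimum gap = 214.320 − 141.376 = 72.944 m.

Minimum gap ≈ 73 m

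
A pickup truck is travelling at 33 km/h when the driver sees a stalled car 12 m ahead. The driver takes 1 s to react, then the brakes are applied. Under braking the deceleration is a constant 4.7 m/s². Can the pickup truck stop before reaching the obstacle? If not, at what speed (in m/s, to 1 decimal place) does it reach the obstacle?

No — it strikes the obstacle at 7.6 m/s

33 km/h ÷ 3.6 = 9.1667 m/s.
Reaction distance = 9.1667 × 1 = 9.167 m.
Braking distance needed to stop: v²/(2a) = 84.028 / 9.400 = 8.939 m, so total needed = 9.167 + 8.939 = 18.106 m > 12 m — it cannot stop.
Distance remaining when braking begins: 12 − 9.167 = 2.833 m.
v² = v₀² − 2a·d = 84.028 − 2 × 4.700 × 2.833 = 57.398 m²/s².
v = √57.398 = 7.576 m/s.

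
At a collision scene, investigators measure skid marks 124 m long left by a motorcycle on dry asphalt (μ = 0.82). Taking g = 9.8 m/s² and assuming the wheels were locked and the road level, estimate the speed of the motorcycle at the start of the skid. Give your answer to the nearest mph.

Initial speed ≈ 100 mph

Deceleration a = μg = 0.82 × 9.8 = 8.036 m/s².
v = √(2a·d) = √(2 × 8.036 × 124) = √1992.928 = 44.6422 m/s.
= 44.6422 ÷ 0.44704 = 99.862 mph.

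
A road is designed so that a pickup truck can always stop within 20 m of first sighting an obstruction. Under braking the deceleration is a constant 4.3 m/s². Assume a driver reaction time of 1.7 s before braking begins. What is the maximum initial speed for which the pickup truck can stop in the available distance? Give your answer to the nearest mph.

Stopping distance: v·t_r + v²/(2a) = 20 with t_r = 1.7 s and a = 4.300 m/s².
So v² + 14.620 v − 172.00 = 0.
Positive root: v = −a·t_r + √((a·t_r)² + 2a·d) = −7.310 + √(53.436 + 172.00) = 7.7045 m/s.
7.7045 m/s ÷ 0.44704 = 17.234 mph.

Maximum speed ≈ 17 mph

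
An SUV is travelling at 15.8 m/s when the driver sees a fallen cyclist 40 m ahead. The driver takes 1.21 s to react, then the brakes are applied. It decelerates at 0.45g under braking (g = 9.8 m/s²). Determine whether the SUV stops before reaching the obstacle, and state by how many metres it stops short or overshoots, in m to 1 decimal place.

No — it overshoots by 7.4 m

a = 0.45 × 9.8 = 4.410 m/s².
Reaction distance = 15.8000 × 1.21 = 19.118 m.
Braking distance = v²/(2a) = 249.640 / 8.820 = 28.304 m.
Total stopping distance = 19.118 + 28.304 = 47.422 m, vs 40 m available — it cannot stop in time and overshoots by 47.422 − 40 = 7.422 m.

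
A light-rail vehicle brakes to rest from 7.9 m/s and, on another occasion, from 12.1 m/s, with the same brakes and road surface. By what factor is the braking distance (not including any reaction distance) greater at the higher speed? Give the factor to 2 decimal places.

Braking distance d = v²/(2a), so with a fixed, d ∝ v².
Factor = (12.1/7.9)² = 1.5316² = 2.3458.

Factor ≈ 2.35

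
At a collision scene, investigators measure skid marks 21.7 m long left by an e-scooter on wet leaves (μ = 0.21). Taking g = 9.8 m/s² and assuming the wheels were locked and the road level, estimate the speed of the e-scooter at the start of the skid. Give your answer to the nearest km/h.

Deceleration a = μg = 0.21 × 9.8 = 2.058 m/s².
v = √(2a·d) = √(2 × 2.058 × 21.7) = √89.317 = 9.4508 m/s.
= 9.4508 × 3.6 = 34.023 km/h.

Initial speed ≈ 34 km/h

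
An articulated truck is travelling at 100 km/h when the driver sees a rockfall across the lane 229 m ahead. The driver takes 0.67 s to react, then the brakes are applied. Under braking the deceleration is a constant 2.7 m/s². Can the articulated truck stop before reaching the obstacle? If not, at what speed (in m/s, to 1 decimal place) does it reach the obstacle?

100 km/h ÷ 3.6 = 27.7778 m/s.
Reaction distance = 27.7778 × 0.67 = 18.611 m.
Braking distance = v²/(2a) = 771.606 / 5.400 = 142.890 m.
Total stopping distance = 18.611 + 142.890 = 161.501 m, vs 229 m available — it stops with 229 − 161.501 = 67.499 m to spare.

Yes — it stops about 67.5 m short of the obstacle, so it never reaches it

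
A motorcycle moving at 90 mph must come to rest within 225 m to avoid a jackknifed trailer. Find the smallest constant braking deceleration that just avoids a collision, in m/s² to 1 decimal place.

90 mph × 0.44704 = 40.2336 m/s.
v² = 2a·d ⇒ a = v²/(2d) = 40.2336² / (2 × 225.000) = 1618.743 / 450.000 = 3.5972 m/s².

Required deceleration ≈ 3.6 m/s²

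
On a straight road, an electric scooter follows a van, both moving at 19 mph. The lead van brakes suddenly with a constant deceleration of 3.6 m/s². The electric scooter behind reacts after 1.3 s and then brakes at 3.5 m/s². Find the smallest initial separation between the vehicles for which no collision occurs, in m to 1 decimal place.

Minimum gap ≈ 11.3 m

19 mph × 0.44704 = 8.4938 m/s.
Leader travels v²/(2a_L) = 72.145 / 7.200 = 10.020 m before stopping.
Follower covers v·t_r = 8.4938 × 1.3 = 11.042 m while reacting, then v²/(2a_F) = 72.145 / 7.000 = 10.306 m while braking, for a total of 11.042 + 10.306 = 21.348 m.
Since a_F ≤ a_L and the follower starts braking later, the follower is never slower than the leader, so the closest approach is when both have stopped.
Minimum gap = 21.348 − 10.020 = 11.328 m.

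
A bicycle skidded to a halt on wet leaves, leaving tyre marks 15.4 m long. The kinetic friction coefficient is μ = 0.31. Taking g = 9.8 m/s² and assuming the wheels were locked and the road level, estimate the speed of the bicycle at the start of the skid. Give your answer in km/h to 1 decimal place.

Initial speed ≈ 34.8 km/h

Deceleration a = μg = 0.31 × 9.8 = 3.038 m/s².
v = √(2a·d) = √(2 × 3.038 × 15.4) = √93.570 = 9.6732 m/s.
= 9.6732 × 3.6 = 34.824 km/h.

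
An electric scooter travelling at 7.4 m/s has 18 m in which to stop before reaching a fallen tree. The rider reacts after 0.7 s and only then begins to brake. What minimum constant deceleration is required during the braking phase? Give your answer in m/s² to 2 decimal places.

Required deceleration ≈ 2.14 m/s²

Distance covered during reaction = 7.4000 × 0.7 = 5.180 m.
Distance available for braking: 18 − 5.180 = 12.820 m.
v² = 2a·d ⇒ a = v²/(2d) = 7.4000² / (2 × 12.820) = 54.760 / 25.640 = 2.1357 m/s².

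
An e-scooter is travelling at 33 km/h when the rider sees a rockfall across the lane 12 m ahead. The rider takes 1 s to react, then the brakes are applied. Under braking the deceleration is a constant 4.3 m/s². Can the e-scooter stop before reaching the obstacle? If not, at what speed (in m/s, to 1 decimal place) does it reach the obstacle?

No — it strikes the obstacle at 7.7 m/s

33 km/h ÷ 3.6 = 9.1667 m/s.
Reaction distance = 9.1667 × 1 = 9.167 m.
Braking distance needed to stop: v²/(2a) = 84.028 / 8.600 = 9.771 m, so total needed = 9.167 + 9.771 = 18.938 m > 12 m — it cannot stop.
Distance remaining when braking begins: 12 − 9.167 = 2.833 m.
v² = v₀² − 2a·d = 84.028 − 2 × 4.300 × 2.833 = 59.664 m²/s².
v = √59.664 = 7.724 m/s.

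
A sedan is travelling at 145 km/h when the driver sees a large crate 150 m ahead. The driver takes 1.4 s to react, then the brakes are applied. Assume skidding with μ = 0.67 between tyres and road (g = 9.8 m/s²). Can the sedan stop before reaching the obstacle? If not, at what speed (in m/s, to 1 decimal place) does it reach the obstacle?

145 km/h ÷ 3.6 = 40.2778 m/s.
a = μg = 0.67 × 9.8 = 6.566 m/s².
Reaction distance = 40.2778 × 1.4 = 56.389 m.
Braking distance needed to stop: v²/(2a) = 1622.301 / 13.132 = 123.538 m, so total needed = 56.389 + 123.538 = 179.927 m > 150 m — it cannot stop.
Distance remaining when braking begins: 150 − 56.389 = 93.611 m.
v² = v₀² − 2a·d = 1622.301 − 2 × 6.566 × 93.611 = 393.001 m²/s².
v = √393.001 = 19.824 m/s.

No — it strikes the obstacle at 19.8 m/s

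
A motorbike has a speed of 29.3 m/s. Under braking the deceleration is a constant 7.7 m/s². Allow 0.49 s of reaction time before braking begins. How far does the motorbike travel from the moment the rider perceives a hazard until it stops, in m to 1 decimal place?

Total stopping distance ≈ 70.1 m

Reaction distance = v·t_r = 29.3000 × 0.49 = 14.357 m.
Braking distance = v²/(2a) = 29.3000² / (2 × 7.700) = 858.490 / 15.400 = 55.746 m.
Total = 14.357 + 55.746 = 70.103 m.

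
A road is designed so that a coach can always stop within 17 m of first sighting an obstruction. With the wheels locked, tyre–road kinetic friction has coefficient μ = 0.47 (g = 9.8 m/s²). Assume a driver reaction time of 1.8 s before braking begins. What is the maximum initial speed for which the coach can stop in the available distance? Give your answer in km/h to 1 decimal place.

a = μg = 0.47 × 9.8 = 4.606 m/s².
Stopping distance: v·t_r + v²/(2a) = 17 with t_r = 1.8 s and a = 4.606 m/s².
So v² + 16.582 v − 156.60 = 0.
Positive root: v = −a·t_r + √((a·t_r)² + 2a·d) = −8.291 + √(68.741 + 156.60) = 6.7204 m/s.
6.7204 m/s × 3.6 = 24.193 km/h.

Maximum speed ≈ 24.2 km/h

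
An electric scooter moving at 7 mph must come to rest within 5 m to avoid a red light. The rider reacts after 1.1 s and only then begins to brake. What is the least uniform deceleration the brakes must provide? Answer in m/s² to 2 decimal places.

Required deceleration ≈ 3.14 m/s²

7 mph × 0.44704 = 3.1293 m/s.
Distance covered during reaction = 3.1293 × 1.1 = 3.442 m.
Distance available for braking: 5 − 3.442 = 1.558 m.
v² = 2a·d ⇒ a = v²/(2d) = 3.1293² / (2 × 1.558) = 9.793 / 3.116 = 3.1428 m/s².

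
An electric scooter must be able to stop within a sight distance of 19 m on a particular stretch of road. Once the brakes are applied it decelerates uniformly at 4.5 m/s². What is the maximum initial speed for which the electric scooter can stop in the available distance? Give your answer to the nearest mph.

Maximum speed ≈ 29 mph

v²/(2a) = d ⇒ v = √(2 × 4.500 × 19) = √171.00 = 13.0767 m/s.
13.0767 m/s ÷ 0.44704 = 29.252 mph.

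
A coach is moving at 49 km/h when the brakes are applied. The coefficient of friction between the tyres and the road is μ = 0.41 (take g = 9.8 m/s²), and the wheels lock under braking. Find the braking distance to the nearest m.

49 km/h ÷ 3.6 = 13.6111 m/s.
a = μg = 0.41 × 9.8 = 4.018 m/s².
Braking distance = v²/(2a) = 13.6111² / (2 × 4.018) = 185.262 / 8.036 = 23.054 m.

Braking distance ≈ 23 m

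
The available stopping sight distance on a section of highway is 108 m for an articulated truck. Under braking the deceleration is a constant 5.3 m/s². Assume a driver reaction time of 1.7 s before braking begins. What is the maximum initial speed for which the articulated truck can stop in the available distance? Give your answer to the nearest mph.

Maximum speed ≈ 58 mph

Stopping distance: v·t_r + v²/(2a) = 108 with t_r = 1.7 s and a = 5.300 m/s².
So v² + 18.020 v − 1144.80 = 0.
Positive root: v = −a·t_r + √((a·t_r)² + 2a·d) = −9.010 + √(81.180 + 1144.80) = 26.0040 m/s.
26.0040 m/s ÷ 0.44704 = 58.169 mph.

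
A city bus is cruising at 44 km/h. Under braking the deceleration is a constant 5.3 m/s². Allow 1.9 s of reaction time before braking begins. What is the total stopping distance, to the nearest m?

Total stopping distance ≈ 37 m

44 km/h ÷ 3.6 = 12.2222 m/s.
Reaction distance = v·t_r = 12.2222 × 1.9 = 23.222 m.
Braking distance = v²/(2a) = 12.2222² / (2 × 5.300) = 149.382 / 10.600 = 14.093 m.
Total = 23.222 + 14.093 = 37.315 m.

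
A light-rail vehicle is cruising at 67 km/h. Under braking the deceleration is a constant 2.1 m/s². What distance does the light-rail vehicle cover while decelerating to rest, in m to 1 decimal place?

67 km/h ÷ 3.6 = 18.6111 m/s.
Braking distance = v²/(2a) = 18.6111² / (2 × 2.100) = 346.373 / 4.200 = 82.470 m.

Braking distance ≈ 82.5 m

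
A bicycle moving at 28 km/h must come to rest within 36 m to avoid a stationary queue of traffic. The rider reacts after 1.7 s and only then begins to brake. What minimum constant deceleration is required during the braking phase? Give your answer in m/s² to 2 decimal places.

Required deceleration ≈ 1.33 m/s²

28 km/h ÷ 3.6 = 7.7778 m/s.
Distance covered during reaction = 7.7778 × 1.7 = 13.222 m.
Distance available for braking: 36 − 13.222 = 22.778 m.
v² = 2a·d ⇒ a = v²/(2d) = 7.7778² / (2 × 22.778) = 60.494 / 45.556 = 1.3279 m/s².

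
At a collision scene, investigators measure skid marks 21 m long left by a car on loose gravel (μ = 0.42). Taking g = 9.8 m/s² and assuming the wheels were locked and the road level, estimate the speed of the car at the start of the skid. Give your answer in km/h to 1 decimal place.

Initial speed ≈ 47.3 km/h

Deceleration a = μg = 0.42 × 9.8 = 4.116 m/s².
v = √(2a·d) = √(2 × 4.116 × 21) = √172.872 = 13.1481 m/s.
= 13.1481 × 3.6 = 47.333 km/h.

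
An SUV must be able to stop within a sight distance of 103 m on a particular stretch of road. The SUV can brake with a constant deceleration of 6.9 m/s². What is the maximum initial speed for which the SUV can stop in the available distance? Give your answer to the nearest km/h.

v²/(2a) = d ⇒ v = √(2 × 6.900 × 103) = √1421.40 = 37.7015 m/s.
37.7015 m/s × 3.6 = 135.725 km/h.

Maximum speed ≈ 136 km/h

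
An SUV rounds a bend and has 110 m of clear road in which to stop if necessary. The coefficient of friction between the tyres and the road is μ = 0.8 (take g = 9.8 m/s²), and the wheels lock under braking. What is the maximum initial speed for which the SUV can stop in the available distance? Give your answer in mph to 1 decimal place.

a = μg = 0.8 × 9.8 = 7.840 m/s².
v²/(2a) = d ⇒ v = √(2 × 7.840 × 110) = √1724.80 = 41.5307 m/s.
41.5307 m/s ÷ 0.44704 = 92.902 mph.

Maximum speed ≈ 92.9 mph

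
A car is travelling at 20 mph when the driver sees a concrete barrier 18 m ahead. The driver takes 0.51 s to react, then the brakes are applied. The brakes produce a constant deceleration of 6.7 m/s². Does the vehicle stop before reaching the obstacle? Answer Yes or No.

20 mph × 0.44704 = 8.9408 m/s.
Reaction distance = 8.9408 × 0.51 = 4.560 m.
Braking distance = v²/(2a) = 79.938 / 13.400 = 5.966 m.
Total stopping distance = 4.560 + 5.966 = 10.526 m, vs 18 m available — it stops with 18 − 10.526 = 7.474 m to spare.

Yes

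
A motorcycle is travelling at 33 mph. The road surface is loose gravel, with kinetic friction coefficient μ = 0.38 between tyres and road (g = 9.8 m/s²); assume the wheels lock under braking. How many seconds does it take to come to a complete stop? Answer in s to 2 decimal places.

33 mph × 0.44704 = 14.7523 m/s.
a = μg = 0.38 × 9.8 = 3.724 m/s².
Braking time = v/a = 14.7523 / 3.724 = 3.961 s.

Braking time ≈ 3.96 s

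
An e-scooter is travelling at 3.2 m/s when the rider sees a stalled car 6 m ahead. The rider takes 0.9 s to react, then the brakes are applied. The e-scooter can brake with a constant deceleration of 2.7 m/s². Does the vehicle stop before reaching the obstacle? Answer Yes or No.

Reaction distance = 3.2000 × 0.9 = 2.880 m.
Braking distance = v²/(2a) = 10.240 / 5.400 = 1.896 m.
Total stopping distance = 2.880 + 1.896 = 4.776 m, vs 6 m available — it stops with 6 − 4.776 = 1.224 m to spare.

Yes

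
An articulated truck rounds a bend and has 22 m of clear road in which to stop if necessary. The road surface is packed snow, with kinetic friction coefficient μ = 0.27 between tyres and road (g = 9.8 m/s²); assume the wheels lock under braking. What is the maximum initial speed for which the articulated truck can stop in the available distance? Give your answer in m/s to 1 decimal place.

Maximum speed ≈ 10.8 m/s

a = μg = 0.27 × 9.8 = 2.646 m/s².
v²/(2a) = d ⇒ v = √(2 × 2.646 × 22) = √116.42 = 10.7898 m/s.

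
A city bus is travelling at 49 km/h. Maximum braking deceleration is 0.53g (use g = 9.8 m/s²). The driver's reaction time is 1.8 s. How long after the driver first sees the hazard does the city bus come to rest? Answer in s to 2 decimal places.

49 km/h ÷ 3.6 = 13.6111 m/s.
a = 0.53 × 9.8 = 5.194 m/s².
Braking time = v/a = 13.6111 / 5.194 = 2.621 s.
Total = 1.8 + 2.621 = 4.421 s.

Total time ≈ 4.42 s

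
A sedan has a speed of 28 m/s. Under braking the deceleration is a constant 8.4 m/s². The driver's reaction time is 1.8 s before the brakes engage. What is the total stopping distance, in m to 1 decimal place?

Total stopping distance ≈ 97.1 m

Reaction distance = v·t_r = 28.0000 × 1.8 = 50.400 m.
Braking distance = v²/(2a) = 28.0000² / (2 × 8.400) = 784.000 / 16.800 = 46.667 m.
Total = 50.400 + 46.667 = 97.067 m.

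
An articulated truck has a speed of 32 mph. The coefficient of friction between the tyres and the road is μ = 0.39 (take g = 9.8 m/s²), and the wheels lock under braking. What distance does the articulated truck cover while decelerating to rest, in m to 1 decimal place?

32 mph × 0.44704 = 14.3053 m/s.
a = μg = 0.39 × 9.8 = 3.822 m/s².
Braking distance = v²/(2a) = 14.3053² / (2 × 3.822) = 204.642 / 7.644 = 26.772 m.

Braking distance ≈ 26.8 m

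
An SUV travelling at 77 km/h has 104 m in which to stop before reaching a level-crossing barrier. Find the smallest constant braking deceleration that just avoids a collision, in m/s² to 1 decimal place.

77 km/h ÷ 3.6 = 21.3889 m/s.
v² = 2a·d ⇒ a = v²/(2d) = 21.3889² / (2 × 104.000) = 457.485 / 208.000 = 2.1994 m/s².

Required deceleration ≈ 2.2 m/s²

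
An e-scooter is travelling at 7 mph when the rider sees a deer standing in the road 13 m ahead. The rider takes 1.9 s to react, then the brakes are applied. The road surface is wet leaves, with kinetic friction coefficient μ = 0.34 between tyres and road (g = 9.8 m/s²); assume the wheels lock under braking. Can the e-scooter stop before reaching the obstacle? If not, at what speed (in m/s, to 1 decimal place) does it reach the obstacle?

Yes — it stops about 5.6 m short of the obstacle, so it never reaches it

7 mph × 0.44704 = 3.1293 m/s.
a = μg = 0.34 × 9.8 = 3.332 m/s².
Reaction distance = 3.1293 × 1.9 = 5.946 m.
Braking distance = v²/(2a) = 9.793 / 6.664 = 1.470 m.
Total stopping distance = 5.946 + 1.470 = 7.416 m, vs 13 m available — it stops with 13 − 7.416 = 5.584 m to spare.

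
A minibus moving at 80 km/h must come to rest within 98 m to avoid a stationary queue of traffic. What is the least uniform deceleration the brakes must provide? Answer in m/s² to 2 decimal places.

Required deceleration ≈ 2.52 m/s²

80 km/h ÷ 3.6 = 22.2222 m/s.
v² = 2a·d ⇒ a = v²/(2d) = 22.2222² / (2 × 98.000) = 493.826 / 196.000 = 2.5195 m/s².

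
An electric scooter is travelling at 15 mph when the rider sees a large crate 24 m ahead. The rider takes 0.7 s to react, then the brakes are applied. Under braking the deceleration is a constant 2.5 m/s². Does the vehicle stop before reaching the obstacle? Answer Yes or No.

Yes

15 mph × 0.44704 = 6.7056 m/s.
Reaction distance = 6.7056 × 0.7 = 4.694 m.
Braking distance = v²/(2a) = 44.965 / 5.000 = 8.993 m.
Total stopping distance = 4.694 + 8.993 = 13.687 m, vs 24 m available — it stops with 24 − 13.687 = 10.313 m to spare.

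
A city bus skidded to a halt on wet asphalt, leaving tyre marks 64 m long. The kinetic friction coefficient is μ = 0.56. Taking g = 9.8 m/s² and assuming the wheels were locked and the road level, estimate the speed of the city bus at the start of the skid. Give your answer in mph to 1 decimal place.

Initial speed ≈ 59.3 mph

Deceleration a = μg = 0.56 × 9.8 = 5.488 m/s².
v = √(2a·d) = √(2 × 5.488 × 64) = √702.464 = 26.5040 m/s.
= 26.5040 ÷ 0.44704 = 59.288 mph.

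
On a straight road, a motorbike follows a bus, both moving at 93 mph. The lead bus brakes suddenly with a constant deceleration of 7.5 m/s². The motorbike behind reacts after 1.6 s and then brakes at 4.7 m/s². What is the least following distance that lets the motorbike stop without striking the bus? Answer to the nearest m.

Minimum gap ≈ 135 m

93 mph × 0.44704 = 41.5747 m/s.
Leader travels v²/(2a_L) = 1728.456 / 15.000 = 115.230 m before stopping.
Follower covers v·t_r = 41.5747 × 1.6 = 66.520 m while reacting, then v²/(2a_F) = 1728.456 / 9.400 = 183.878 m while braking, for a total of 66.520 + 183.878 = 250.398 m.
Since a_F ≤ a_L and the follower starts braking later, the follower is never slower than the leader, so the closest approach is when both have stopped.
Minimum gap = 250.398 − 115.230 = 135.168 m.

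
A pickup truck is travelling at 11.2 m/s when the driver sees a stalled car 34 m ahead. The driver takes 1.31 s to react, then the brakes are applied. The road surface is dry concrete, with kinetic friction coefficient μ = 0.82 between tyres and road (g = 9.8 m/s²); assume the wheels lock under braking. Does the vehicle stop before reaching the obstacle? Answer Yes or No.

a = μg = 0.82 × 9.8 = 8.036 m/s².
Reaction distance = 11.2000 × 1.31 = 14.672 m.
Braking distance = v²/(2a) = 125.440 / 16.072 = 7.805 m.
Total stopping distance = 14.672 + 7.805 = 22.477 m, vs 34 m available — it stops with 34 − 22.477 = 11.523 m to spare.

Yes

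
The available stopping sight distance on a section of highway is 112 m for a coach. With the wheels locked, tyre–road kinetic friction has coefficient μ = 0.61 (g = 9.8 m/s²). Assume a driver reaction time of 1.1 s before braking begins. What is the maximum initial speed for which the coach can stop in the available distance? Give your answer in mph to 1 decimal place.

a = μg = 0.61 × 9.8 = 5.978 m/s².
Stopping distance: v·t_r + v²/(2a) = 112 with t_r = 1.1 s and a = 5.978 m/s².
So v² + 13.152 v − 1339.07 = 0.
Positive root: v = −a·t_r + √((a·t_r)² + 2a·d) = −6.576 + √(43.244 + 1339.07) = 30.6035 m/s.
30.6035 m/s ÷ 0.44704 = 68.458 mph.

Maximum speed ≈ 68.5 mph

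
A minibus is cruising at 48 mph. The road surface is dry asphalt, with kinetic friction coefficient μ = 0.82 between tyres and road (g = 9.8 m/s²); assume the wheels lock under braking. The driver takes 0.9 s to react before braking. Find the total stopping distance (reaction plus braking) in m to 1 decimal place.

Total stopping distance ≈ 48.0 m

48 mph × 0.44704 = 21.4579 m/s.
a = μg = 0.82 × 9.8 = 8.036 m/s².
Reaction distance = v·t_r = 21.4579 × 0.9 = 19.312 m.
Braking distance = v²/(2a) = 21.4579² / (2 × 8.036) = 460.441 / 16.072 = 28.649 m.
Total = 19.312 + 28.649 = 47.961 m.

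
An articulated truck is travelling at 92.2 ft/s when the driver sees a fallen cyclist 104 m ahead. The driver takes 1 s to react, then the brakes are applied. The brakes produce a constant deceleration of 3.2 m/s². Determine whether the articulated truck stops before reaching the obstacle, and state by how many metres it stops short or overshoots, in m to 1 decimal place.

No — it overshoots by 47.5 m

92.2 ft/s × 0.3048 = 28.1026 m/s.
Reaction distance = 28.1026 × 1 = 28.103 m.
Braking distance = v²/(2a) = 789.756 / 6.400 = 123.399 m.
Total stopping distance = 28.103 + 123.399 = 151.502 m, vs 104 m available — it cannot stop in time and overshoots by 151.502 − 104 = 47.502 m.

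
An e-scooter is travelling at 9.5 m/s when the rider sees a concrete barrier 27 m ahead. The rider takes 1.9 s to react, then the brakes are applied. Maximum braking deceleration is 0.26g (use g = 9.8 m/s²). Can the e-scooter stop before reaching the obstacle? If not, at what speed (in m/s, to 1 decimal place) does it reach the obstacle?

No — it strikes the obstacle at 6.7 m/s

a = 0.26 × 9.8 = 2.548 m/s².
Reaction distance = 9.5000 × 1.9 = 18.050 m.
Braking distance needed to stop: v²/(2a) = 90.250 / 5.096 = 17.710 m, so total needed = 18.050 + 17.710 = 35.760 m > 27 m — it cannot stop.
Distance remaining when braking begins: 27 − 18.050 = 8.950 m.
v² = v₀² − 2a·d = 90.250 − 2 × 2.548 × 8.950 = 44.641 m²/s².
v = √44.641 = 6.681 m/s.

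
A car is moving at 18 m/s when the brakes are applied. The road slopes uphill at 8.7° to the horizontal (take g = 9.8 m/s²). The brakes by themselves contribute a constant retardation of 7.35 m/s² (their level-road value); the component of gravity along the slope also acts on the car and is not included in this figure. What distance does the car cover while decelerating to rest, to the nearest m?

Braking distance ≈ 18 m

Gravity along the uphill slope adds to the braking deceleration: a_eff = 7.350 + 9.8·sin 8.7° = 7.350 + 1.482 = 8.832 m/s².
Braking distance = v²/(2a) = 18.0000² / (2 × 8.832) = 324.000 / 17.664 = 18.342 m.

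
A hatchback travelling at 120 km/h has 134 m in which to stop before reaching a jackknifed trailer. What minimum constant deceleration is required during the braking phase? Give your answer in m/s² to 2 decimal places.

120 km/h ÷ 3.6 = 33.3333 m/s.
v² = 2a·d ⇒ a = v²/(2d) = 33.3333² / (2 × 134.000) = 1111.109 / 268.000 = 4.1459 m/s².

Required deceleration ≈ 4.15 m/s²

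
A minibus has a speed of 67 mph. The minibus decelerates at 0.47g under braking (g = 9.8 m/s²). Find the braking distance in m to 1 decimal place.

Braking distance ≈ 97.4 m

67 mph × 0.44704 = 29.9517 m/s.
a = 0.47 × 9.8 = 4.606 m/s².
Braking distance = v²/(2a) = 29.9517² / (2 × 4.606) = 897.104 / 9.212 = 97.384 m.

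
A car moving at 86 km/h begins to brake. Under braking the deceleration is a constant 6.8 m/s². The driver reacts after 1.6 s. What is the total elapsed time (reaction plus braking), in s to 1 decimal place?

Total time ≈ 5.1 s

86 km/h ÷ 3.6 = 23.8889 m/s.
Braking time = v/a = 23.8889 / 6.800 = 3.513 s.
Total = 1.6 + 3.513 = 5.113 s.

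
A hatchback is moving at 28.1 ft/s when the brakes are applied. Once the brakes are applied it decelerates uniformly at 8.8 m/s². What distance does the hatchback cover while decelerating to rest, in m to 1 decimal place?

Braking distance ≈ 4.2 m

28.1 ft/s × 0.3048 = 8.5649 m/s.
Braking distance = v²/(2a) = 8.5649² / (2 × 8.800) = 73.358 / 17.600 = 4.168 m.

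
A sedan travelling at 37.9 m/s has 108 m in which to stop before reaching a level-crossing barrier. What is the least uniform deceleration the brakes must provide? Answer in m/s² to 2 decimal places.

v² = 2a·d ⇒ a = v²/(2d) = 37.9000² / (2 × 108.000) = 1436.410 / 216.000 = 6.6500 m/s².

Required deceleration ≈ 6.65 m/s²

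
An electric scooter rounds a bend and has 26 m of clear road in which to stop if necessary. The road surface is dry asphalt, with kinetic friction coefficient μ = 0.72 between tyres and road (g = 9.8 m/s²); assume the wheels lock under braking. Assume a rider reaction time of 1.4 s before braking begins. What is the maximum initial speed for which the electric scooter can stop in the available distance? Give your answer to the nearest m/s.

a = μg = 0.72 × 9.8 = 7.056 m/s².
Stopping distance: v·t_r + v²/(2a) = 26 with t_r = 1.4 s and a = 7.056 m/s².
So v² + 19.757 v − 366.91 = 0.
Positive root: v = −a·t_r + √((a·t_r)² + 2a·d) = −9.878 + √(97.575 + 366.91) = 11.6739 m/s.

Maximum speed ≈ 12 m/s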